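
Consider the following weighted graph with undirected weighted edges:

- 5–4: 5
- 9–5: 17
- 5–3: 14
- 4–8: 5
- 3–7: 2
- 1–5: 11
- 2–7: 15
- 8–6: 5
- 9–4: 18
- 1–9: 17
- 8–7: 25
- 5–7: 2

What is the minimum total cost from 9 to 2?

34

Candidate routes:
9 → 5 → 7 → 2: 17+2+15 = 34
9 → 4 → 5 → 7 → 2: 18+5+2+15 = 40
9 → 5 → 3 → 7 → 2: 17+14+2+15 = 48
9 → 1 → 5 → 7 → 2: 17+11+2+15 = 45
Cheapest is 9 → 5 → 7 → 2 at 34.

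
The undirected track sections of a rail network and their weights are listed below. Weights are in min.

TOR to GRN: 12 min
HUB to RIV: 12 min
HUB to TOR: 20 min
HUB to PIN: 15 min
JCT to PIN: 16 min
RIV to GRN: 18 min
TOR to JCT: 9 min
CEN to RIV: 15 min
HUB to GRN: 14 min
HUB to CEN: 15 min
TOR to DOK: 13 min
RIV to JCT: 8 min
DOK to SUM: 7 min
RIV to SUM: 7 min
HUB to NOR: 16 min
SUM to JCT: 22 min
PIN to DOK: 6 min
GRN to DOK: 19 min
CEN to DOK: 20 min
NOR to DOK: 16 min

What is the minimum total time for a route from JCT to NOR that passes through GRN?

Shortest JCT→GRN: JCT → TOR → GRN = 21
Shortest GRN→NOR: GRN → HUB → NOR = 30
Total via GRN: 21 + 30 = 51 min.

51 min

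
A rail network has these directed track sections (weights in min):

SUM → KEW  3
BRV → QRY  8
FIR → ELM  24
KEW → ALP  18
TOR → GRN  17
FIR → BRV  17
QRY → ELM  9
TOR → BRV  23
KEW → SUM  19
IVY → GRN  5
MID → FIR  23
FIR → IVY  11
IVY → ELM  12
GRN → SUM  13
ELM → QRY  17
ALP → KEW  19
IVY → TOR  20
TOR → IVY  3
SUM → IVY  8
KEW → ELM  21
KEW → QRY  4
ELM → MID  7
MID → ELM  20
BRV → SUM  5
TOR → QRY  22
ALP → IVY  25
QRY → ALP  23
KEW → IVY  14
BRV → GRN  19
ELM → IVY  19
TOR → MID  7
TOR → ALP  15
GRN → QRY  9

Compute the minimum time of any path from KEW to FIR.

Settle nodes by increasing distance from KEW:
KEW: 0
QRY: 4  (via KEW)
ELM: 13  (via QRY)
IVY: 14  (via KEW)
ALP: 18  (via KEW)
SUM: 19  (via KEW)
GRN: 19  (via IVY)
MID: 20  (via ELM)
TOR: 34  (via IVY)
FIR: 43  (via MID)
Shortest route: KEW → QRY → ELM → MID → FIR = 43 min.

43 min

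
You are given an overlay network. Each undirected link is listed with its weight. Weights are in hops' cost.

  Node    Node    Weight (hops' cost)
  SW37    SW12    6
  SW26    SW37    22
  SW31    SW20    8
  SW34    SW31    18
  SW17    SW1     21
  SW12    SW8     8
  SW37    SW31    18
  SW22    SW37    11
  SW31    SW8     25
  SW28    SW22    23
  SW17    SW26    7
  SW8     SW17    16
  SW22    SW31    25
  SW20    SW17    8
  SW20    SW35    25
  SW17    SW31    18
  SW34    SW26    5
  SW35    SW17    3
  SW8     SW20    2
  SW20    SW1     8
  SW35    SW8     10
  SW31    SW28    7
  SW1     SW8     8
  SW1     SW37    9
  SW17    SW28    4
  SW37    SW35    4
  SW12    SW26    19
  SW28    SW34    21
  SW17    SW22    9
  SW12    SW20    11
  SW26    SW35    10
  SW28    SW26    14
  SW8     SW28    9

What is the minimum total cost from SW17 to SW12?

Candidate routes:
SW17 - SW20 - SW8 - SW12: 8+2+8 = 18
SW17 - SW35 - SW37 - SW12: 3+4+6 = 13
SW17 - SW20 - SW12: 8+11 = 19
The minimum is 13 hops' cost via SW17 - SW35 - SW37 - SW12.

13 hops' cost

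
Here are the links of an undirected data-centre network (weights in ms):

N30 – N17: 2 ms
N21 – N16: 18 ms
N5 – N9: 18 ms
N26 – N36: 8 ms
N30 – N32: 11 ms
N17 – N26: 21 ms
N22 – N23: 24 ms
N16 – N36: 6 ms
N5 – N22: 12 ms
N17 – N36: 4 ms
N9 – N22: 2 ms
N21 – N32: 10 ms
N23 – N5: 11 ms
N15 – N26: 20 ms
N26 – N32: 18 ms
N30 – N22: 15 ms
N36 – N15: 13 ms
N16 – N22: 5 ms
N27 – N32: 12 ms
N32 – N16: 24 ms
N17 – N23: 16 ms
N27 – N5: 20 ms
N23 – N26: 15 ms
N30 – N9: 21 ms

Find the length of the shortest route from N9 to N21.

Enumerating some paths:
N9 - N22 - N30 - N32 - N21: 2+15+11+10 = 38
N9 - N22 - N16 - N21: 2+5+18 = 25
The minimum is 25 ms via N9 - N22 - N16 - N21.

25 ms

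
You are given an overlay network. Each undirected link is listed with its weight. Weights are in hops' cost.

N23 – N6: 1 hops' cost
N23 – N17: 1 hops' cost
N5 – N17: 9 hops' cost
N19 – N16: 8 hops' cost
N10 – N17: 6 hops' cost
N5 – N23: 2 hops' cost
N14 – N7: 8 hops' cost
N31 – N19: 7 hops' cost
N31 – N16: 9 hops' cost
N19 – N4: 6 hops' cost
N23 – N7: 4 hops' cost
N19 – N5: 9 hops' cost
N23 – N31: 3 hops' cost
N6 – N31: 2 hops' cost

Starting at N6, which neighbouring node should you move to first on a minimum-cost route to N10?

Compare a few routes:
N6–N31–N23–N17–N10: 2+3+1+6 = 12
N6–N23–N5–N17–N10: 1+2+9+6 = 18
N6–N23–N17–N10: 1+1+6 = 8
Cheapest is N6–N23–N17–N10 at 8 hops' cost.
So from N6 the first move is to N23.

N23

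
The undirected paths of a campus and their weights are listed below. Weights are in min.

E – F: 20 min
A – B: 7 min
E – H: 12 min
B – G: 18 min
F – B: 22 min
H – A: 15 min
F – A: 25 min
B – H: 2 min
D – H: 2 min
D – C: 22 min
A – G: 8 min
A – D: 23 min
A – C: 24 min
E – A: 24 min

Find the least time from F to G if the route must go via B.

Shortest F→B: F → B = 22
Shortest B→G: B → A → G = 15
Total via B: 22 + 15 = 37 min.

37 min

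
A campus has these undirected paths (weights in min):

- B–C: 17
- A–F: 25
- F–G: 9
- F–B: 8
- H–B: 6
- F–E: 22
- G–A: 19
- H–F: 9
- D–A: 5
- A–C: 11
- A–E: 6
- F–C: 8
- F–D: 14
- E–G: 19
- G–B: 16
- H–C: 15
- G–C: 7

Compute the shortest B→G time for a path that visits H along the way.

24 min

Shortest B→H: B → H = 6
Shortest H→G: H → F → G = 18
Total via H: 6 + 18 = 24 min.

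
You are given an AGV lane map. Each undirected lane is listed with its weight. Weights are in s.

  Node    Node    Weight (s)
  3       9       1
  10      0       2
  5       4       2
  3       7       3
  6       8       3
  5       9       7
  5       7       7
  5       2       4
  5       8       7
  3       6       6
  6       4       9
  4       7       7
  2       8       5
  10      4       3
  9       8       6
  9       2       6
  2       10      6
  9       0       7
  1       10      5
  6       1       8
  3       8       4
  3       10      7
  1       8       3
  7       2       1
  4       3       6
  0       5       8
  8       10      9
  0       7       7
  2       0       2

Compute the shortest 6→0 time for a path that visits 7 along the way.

12 s

Best 6 to 7: 6–3–7 costing 9
Shortest 7→0: 7–2–0 = 3
Total via 7: 9 + 3 = 12 s.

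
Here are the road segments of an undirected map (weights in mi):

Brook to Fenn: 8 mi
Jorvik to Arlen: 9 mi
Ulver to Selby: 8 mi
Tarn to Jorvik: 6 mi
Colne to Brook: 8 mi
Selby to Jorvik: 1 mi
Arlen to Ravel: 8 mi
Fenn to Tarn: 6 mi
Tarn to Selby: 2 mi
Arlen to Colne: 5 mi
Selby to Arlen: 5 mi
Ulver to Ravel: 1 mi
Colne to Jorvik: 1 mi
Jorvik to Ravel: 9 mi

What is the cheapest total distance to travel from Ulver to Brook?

Compare a few routes:
Ulver - Ravel - Jorvik - Colne - Brook: 1+9+1+8 = 19
Ulver - Ravel - Arlen - Colne - Brook: 1+8+5+8 = 22
Ulver - Selby - Jorvik - Colne - Brook: 8+1+1+8 = 18
Ulver - Selby - Tarn - Fenn - Brook: 8+2+6+8 = 24
The minimum is 18 mi via Ulver - Selby - Jorvik - Colne - Brook.

18 mi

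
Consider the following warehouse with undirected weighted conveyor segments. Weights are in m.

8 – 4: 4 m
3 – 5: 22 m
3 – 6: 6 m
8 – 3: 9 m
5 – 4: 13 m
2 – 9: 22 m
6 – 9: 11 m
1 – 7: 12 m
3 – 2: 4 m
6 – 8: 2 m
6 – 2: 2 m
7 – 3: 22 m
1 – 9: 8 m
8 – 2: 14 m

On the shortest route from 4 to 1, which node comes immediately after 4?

8

Compare a few routes:
4 - 8 - 3 - 2 - 6 - 9 - 1: 4+9+4+2+11+8 = 38
4 - 8 - 6 - 9 - 1: 4+2+11+8 = 25
4 - 8 - 3 - 6 - 9 - 1: 4+9+6+11+8 = 38
The minimum is 25 m via 4 - 8 - 6 - 9 - 1.
So from 4 the first move is to 8.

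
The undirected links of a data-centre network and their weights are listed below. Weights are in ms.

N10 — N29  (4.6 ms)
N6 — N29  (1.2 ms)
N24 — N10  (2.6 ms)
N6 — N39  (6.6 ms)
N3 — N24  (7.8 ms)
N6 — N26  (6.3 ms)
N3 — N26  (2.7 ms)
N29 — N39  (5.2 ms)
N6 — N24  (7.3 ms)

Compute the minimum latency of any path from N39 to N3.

15.4 ms

Compare a few routes:
N39 → N6 → N26 → N3: 6.6+6.3+2.7 = 15.6
N39 → N29 → N6 → N24 → N3: 5.2+1.2+7.3+7.8 = 21.5
N39 → N29 → N10 → N24 → N3: 5.2+4.6+2.6+7.8 = 20.2
N39 → N29 → N6 → N26 → N3: 5.2+1.2+6.3+2.7 = 15.4
Cheapest is N39 → N29 → N6 → N26 → N3 at 15.4 ms.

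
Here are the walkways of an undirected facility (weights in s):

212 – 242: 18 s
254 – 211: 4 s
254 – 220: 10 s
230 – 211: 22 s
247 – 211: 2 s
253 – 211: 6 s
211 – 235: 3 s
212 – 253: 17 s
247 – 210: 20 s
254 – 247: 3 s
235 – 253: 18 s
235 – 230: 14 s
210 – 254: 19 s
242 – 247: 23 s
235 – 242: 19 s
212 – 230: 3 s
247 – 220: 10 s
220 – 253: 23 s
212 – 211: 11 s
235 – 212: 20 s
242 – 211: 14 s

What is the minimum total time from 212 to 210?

33 s

Compare a few routes:
212 - 211 - 247 - 210: 11+2+20 = 33
212 - 211 - 254 - 210: 11+4+19 = 34
The minimum is 33 s via 212 - 211 - 247 - 210.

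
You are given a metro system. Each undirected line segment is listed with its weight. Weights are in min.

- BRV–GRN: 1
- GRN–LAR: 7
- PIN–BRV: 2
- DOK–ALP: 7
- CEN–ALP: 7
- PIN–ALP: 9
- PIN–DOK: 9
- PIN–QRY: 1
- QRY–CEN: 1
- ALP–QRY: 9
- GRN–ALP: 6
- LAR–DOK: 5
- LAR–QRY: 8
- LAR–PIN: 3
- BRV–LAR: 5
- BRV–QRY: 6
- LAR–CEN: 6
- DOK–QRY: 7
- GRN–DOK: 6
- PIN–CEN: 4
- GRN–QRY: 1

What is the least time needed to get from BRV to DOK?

Settle nodes by increasing distance from BRV:
BRV: 0
GRN: 1  (via BRV)
QRY: 2  (via GRN)
PIN: 2  (via BRV)
CEN: 3  (via QRY)
LAR: 5  (via BRV)
ALP: 7  (via GRN)
DOK: 7  (via GRN)
Shortest route: BRV → GRN → DOK = 7 min.

7 min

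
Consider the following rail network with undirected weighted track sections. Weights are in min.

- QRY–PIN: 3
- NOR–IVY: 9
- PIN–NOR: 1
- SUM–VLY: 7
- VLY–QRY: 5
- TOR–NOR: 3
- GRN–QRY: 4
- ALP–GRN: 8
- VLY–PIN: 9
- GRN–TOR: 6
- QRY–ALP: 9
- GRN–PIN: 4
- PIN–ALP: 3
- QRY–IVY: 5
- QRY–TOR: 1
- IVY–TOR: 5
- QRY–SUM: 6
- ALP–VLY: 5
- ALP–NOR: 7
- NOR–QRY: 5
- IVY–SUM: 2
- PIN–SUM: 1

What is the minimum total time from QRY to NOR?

Compare a few routes:
QRY → SUM → PIN → NOR: 6+1+1 = 8
QRY → NOR: 5 = 5
QRY → TOR → NOR: 1+3 = 4
QRY → IVY → SUM → PIN → NOR: 5+2+1+1 = 9
Cheapest is QRY → TOR → NOR at 4 min.

4 min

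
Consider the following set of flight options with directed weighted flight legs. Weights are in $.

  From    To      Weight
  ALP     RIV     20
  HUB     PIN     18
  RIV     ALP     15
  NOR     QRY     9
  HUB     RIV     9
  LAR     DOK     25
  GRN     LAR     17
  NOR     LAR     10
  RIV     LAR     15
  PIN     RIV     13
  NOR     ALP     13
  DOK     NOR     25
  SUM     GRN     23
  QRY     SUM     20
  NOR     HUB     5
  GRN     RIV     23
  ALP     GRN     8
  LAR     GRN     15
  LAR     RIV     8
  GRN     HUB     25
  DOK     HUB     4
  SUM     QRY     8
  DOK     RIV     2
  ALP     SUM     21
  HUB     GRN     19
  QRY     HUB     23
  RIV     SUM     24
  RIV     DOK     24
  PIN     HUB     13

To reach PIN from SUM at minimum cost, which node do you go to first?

QRY

Enumerating some paths:
SUM - QRY - HUB - PIN: 8+23+18 = 49
SUM - GRN - HUB - PIN: 23+25+18 = 66
The minimum is $49 via SUM - QRY - HUB - PIN.
So from SUM the first move is to QRY.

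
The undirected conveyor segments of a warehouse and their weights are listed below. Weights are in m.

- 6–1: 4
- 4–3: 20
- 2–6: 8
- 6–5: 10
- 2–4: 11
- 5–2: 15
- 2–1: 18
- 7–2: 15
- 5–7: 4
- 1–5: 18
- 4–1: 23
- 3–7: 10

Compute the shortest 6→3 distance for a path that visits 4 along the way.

39 m

Shortest 6→4: 6 → 2 → 4 = 19
Best 4 to 3: 4 → 3 costing 20
Total via 4: 19 + 20 = 39 m.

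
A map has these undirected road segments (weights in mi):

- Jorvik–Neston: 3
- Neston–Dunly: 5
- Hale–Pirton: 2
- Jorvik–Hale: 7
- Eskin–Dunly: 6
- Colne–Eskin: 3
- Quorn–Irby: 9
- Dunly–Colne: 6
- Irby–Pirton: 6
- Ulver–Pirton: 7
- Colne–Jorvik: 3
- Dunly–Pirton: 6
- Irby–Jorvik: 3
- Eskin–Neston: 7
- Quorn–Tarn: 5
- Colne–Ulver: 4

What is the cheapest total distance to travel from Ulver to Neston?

Compare a few routes:
Ulver - Colne - Dunly - Neston: 4+6+5 = 15
Ulver - Colne - Eskin - Neston: 4+3+7 = 14
Ulver - Colne - Jorvik - Neston: 4+3+3 = 10
Cheapest is Ulver - Colne - Jorvik - Neston at 10 mi.

10 mi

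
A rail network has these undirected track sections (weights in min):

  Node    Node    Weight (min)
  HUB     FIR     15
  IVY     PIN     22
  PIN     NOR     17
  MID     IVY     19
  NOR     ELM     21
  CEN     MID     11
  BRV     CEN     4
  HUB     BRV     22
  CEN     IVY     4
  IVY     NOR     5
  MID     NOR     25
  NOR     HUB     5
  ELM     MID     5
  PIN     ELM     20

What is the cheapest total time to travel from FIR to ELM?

Running Dijkstra from FIR:
FIR: 0
HUB: 15  (via FIR)
NOR: 20  (via HUB)
IVY: 25  (via NOR)
CEN: 29  (via IVY)
BRV: 33  (via CEN)
PIN: 37  (via NOR)
MID: 40  (via CEN)
ELM: 41  (via NOR)
Shortest route: FIR → HUB → NOR → ELM = 41 min.

41 min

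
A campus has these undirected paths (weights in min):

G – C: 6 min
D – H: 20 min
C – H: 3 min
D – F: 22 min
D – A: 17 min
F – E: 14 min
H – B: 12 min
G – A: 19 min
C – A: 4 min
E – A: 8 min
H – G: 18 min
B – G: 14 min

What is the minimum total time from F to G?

Settle nodes by increasing distance from F:
F: 0
E: 14  (via F)
A: 22  (via E)
D: 22  (via F)
C: 26  (via A)
H: 29  (via C)
G: 32  (via C)
Shortest route: F–E–A–C–G = 32 min.

32 min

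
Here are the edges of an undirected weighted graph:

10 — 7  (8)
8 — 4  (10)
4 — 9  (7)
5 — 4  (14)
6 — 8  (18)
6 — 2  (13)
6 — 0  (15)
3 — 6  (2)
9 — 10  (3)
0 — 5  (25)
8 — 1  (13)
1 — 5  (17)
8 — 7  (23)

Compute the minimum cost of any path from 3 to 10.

Settle nodes by increasing distance from 3:
3: 0
6: 2  (via 3)
2: 15  (via 6)
0: 17  (via 6)
8: 20  (via 6)
4: 30  (via 8)
1: 33  (via 8)
9: 37  (via 4)
10: 40  (via 9)
Shortest route: 3 → 6 → 8 → 4 → 9 → 10 = 40.

40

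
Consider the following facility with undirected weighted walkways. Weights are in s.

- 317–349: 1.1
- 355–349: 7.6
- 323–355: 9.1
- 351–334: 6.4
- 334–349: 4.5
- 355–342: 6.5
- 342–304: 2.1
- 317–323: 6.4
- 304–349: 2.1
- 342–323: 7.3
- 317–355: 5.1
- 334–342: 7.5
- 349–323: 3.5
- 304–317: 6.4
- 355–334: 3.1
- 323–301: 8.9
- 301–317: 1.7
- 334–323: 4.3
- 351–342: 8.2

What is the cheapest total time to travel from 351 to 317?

12 s

Running Dijkstra from 351:
351: 0
334: 6.4  (via 351)
342: 8.2  (via 351)
355: 9.5  (via 334)
304: 10.3  (via 342)
323: 10.7  (via 334)
349: 10.9  (via 334)
317: 12  (via 349)
Shortest route: 351 → 334 → 349 → 317 = 12 s.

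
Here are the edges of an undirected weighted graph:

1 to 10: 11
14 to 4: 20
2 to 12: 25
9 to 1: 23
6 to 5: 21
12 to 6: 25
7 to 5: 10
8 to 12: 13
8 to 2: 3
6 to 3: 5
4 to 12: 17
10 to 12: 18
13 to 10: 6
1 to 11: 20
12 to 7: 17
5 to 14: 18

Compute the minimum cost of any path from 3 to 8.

43

Compare a few routes:
3–6–5–7–12–2–8: 5+21+10+17+25+3 = 81
3–6–12–2–8: 5+25+25+3 = 58
3–6–12–8: 5+25+13 = 43
3–6–5–7–12–8: 5+21+10+17+13 = 66
The minimum is 43 via 3–6–12–8.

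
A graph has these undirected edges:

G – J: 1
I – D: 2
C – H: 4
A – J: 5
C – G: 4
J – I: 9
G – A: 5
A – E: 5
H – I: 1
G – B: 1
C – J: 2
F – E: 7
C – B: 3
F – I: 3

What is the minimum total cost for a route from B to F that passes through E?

Shortest B→E: B–G–A–E = 11
Best E to F: E–F costing 7
Total via E: 11 + 7 = 18.

18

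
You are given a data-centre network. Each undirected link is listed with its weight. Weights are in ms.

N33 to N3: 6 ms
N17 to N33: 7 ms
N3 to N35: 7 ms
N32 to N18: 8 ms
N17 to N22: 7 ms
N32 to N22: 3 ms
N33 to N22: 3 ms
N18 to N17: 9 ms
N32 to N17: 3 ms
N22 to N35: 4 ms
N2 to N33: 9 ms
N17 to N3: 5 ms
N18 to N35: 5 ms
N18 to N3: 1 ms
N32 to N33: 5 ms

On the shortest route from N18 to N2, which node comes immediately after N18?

Enumerating some paths:
N18–N35–N22–N33–N2: 5+4+3+9 = 21
N18–N3–N33–N2: 1+6+9 = 16
Cheapest is N18–N3–N33–N2 at 16 ms.
So from N18 the first move is to N3.

N3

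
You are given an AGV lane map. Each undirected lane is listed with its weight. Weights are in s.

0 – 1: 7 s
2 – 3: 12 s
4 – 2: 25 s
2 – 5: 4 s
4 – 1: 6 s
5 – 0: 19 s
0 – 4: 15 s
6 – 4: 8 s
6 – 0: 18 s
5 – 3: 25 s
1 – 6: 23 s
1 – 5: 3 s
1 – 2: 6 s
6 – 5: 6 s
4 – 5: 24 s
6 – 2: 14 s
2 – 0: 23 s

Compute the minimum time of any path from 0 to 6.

16 s

Enumerating some paths:
0 - 1 - 5 - 6: 7+3+6 = 16
0 - 6: 18 = 18
Cheapest is 0 - 1 - 5 - 6 at 16 s.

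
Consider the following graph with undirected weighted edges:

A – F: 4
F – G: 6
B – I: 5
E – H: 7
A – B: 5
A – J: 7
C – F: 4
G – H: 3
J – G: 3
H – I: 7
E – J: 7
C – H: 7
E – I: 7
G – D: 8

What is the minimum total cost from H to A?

Settle nodes by increasing distance from H:
H: 0
G: 3  (via H)
J: 6  (via G)
C: 7  (via H)
E: 7  (via H)
I: 7  (via H)
F: 9  (via G)
D: 11  (via G)
B: 12  (via I)
A: 13  (via J)
Shortest route: H → G → J → A = 13.

13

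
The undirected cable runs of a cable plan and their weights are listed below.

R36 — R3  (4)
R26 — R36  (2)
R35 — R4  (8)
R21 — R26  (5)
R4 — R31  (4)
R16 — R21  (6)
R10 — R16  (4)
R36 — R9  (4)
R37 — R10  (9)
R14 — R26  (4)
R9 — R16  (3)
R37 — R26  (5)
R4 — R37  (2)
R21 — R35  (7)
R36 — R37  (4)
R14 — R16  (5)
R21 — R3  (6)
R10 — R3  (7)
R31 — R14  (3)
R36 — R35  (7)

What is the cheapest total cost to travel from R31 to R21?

12

Candidate routes:
R31 → R14 → R26 → R21: 3+4+5 = 12
R31 → R4 → R37 → R26 → R21: 4+2+5+5 = 16
R31 → R14 → R16 → R21: 3+5+6 = 14
The minimum is 12 via R31 → R14 → R26 → R21.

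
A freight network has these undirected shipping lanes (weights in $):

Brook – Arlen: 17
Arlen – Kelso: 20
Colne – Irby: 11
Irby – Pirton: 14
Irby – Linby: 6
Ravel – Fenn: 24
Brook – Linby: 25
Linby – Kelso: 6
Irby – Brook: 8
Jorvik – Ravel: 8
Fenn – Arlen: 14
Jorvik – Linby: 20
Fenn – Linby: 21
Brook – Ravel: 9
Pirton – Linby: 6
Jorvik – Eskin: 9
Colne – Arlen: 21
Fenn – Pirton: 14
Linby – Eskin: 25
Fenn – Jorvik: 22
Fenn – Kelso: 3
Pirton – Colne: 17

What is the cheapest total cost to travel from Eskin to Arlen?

$43

Running Dijkstra from Eskin:
Eskin: 0
Jorvik: 9  (via Eskin)
Ravel: 17  (via Jorvik)
Linby: 25  (via Eskin)
Brook: 26  (via Ravel)
Irby: 31  (via Linby)
Kelso: 31  (via Linby)
Fenn: 31  (via Jorvik)
Pirton: 31  (via Linby)
Colne: 42  (via Irby)
Arlen: 43  (via Brook)
Shortest route: Eskin → Jorvik → Ravel → Brook → Arlen = $43.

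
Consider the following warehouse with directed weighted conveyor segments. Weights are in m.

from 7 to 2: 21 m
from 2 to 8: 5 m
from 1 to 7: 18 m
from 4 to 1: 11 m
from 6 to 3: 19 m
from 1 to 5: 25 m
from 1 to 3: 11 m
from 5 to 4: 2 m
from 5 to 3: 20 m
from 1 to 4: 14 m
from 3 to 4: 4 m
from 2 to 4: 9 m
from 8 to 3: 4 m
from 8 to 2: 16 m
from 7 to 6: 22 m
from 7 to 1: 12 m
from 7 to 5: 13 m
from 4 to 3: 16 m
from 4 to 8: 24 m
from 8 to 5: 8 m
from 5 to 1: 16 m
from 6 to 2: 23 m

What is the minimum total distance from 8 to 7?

Compare a few routes:
8 → 5 → 4 → 1 → 7: 8+2+11+18 = 39
8 → 3 → 4 → 1 → 7: 4+4+11+18 = 37
Cheapest is 8 → 3 → 4 → 1 → 7 at 37 m.

37 m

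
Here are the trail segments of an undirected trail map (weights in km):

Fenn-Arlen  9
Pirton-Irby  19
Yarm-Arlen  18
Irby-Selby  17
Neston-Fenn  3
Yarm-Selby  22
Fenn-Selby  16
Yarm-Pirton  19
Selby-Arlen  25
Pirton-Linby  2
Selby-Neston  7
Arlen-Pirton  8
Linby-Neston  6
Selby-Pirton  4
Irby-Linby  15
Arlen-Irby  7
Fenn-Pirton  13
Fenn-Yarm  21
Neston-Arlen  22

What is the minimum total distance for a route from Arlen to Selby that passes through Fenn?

Shortest Arlen→Fenn: Arlen–Fenn = 9
Best Fenn to Selby: Fenn–Neston–Selby costing 10
Total via Fenn: 9 + 10 = 19 km.

19 km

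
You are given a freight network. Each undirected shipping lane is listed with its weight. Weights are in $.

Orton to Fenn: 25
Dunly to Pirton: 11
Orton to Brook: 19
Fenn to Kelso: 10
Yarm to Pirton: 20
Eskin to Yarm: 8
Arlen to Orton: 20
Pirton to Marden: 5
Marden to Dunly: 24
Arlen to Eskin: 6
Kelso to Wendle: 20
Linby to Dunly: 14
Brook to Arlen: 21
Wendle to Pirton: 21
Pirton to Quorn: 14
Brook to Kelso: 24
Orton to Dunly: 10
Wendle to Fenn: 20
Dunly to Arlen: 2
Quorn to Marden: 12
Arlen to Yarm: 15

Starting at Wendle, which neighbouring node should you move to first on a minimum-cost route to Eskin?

Pirton

Compare a few routes:
Wendle → Pirton → Marden → Dunly → Arlen → Eskin: 21+5+24+2+6 = 58
Wendle → Pirton → Yarm → Eskin: 21+20+8 = 49
Wendle → Pirton → Dunly → Arlen → Eskin: 21+11+2+6 = 40
Wendle → Pirton → Dunly → Arlen → Yarm → Eskin: 21+11+2+15+8 = 57
Cheapest is Wendle → Pirton → Dunly → Arlen → Eskin at $40.
So from Wendle the first move is to Pirton.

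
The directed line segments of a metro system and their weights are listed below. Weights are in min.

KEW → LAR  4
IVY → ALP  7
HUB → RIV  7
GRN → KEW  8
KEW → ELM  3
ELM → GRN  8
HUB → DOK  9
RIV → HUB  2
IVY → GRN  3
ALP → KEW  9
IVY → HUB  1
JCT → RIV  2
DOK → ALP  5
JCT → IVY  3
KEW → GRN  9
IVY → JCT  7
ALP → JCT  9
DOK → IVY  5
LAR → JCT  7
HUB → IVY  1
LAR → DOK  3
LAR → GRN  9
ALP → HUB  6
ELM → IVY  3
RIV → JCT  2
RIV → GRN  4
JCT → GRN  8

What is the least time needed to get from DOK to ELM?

17 min

Shortest distances from DOK:
DOK: 0
IVY: 5  (via DOK)
ALP: 5  (via DOK)
HUB: 6  (via IVY)
GRN: 8  (via IVY)
JCT: 12  (via IVY)
RIV: 13  (via HUB)
KEW: 14  (via ALP)
ELM: 17  (via KEW)
Shortest route: DOK → ALP → KEW → ELM = 17 min.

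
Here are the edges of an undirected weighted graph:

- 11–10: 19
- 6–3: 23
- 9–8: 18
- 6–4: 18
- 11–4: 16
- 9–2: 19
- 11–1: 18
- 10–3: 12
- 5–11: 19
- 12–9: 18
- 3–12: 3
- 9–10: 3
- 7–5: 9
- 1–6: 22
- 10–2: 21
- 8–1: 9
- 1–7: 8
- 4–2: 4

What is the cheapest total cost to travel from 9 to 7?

35

Shortest distances from 9:
9: 0
10: 3  (via 9)
3: 15  (via 10)
8: 18  (via 9)
12: 18  (via 9)
2: 19  (via 9)
11: 22  (via 10)
4: 23  (via 2)
1: 27  (via 8)
7: 35  (via 1)
Shortest route: 9–8–1–7 = 35.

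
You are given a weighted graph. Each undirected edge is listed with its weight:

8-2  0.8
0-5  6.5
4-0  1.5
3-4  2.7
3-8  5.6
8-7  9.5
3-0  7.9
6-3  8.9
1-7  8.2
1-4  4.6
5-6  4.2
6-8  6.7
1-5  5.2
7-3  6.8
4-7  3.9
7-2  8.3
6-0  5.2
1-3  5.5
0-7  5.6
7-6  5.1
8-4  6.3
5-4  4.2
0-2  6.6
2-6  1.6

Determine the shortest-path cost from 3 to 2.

6.4

Running Dijkstra from 3:
3: 0
4: 2.7  (via 3)
0: 4.2  (via 4)
1: 5.5  (via 3)
8: 5.6  (via 3)
2: 6.4  (via 8)
Shortest route: 3–8–2 = 6.4.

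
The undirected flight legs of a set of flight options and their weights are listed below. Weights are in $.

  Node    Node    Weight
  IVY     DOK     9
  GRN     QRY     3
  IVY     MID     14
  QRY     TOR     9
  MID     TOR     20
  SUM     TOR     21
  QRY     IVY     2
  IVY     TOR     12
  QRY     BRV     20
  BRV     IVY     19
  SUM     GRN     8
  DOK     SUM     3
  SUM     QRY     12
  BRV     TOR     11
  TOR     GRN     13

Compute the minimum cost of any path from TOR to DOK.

$20

Candidate routes:
TOR → GRN → SUM → DOK: 13+8+3 = 24
TOR → QRY → GRN → SUM → DOK: 9+3+8+3 = 23
TOR → QRY → IVY → DOK: 9+2+9 = 20
TOR → IVY → DOK: 12+9 = 21
Cheapest is TOR → QRY → IVY → DOK at $20.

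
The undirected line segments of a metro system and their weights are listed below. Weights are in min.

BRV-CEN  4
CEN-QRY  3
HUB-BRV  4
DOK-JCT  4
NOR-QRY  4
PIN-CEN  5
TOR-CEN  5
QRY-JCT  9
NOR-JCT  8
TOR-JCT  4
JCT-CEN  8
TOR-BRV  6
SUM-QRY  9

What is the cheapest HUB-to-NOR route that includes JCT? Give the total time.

22 min

Best HUB to JCT: HUB → BRV → TOR → JCT costing 14
Shortest JCT→NOR: JCT → NOR = 8
Total via JCT: 14 + 8 = 22 min.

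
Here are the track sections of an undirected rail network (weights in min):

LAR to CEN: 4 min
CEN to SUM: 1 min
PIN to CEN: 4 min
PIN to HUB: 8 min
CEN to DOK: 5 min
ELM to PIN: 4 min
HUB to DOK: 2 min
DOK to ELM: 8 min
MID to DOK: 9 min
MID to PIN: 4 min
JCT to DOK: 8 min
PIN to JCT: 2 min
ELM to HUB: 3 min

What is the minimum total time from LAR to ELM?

Settle nodes by increasing distance from LAR:
LAR: 0
CEN: 4  (via LAR)
SUM: 5  (via CEN)
PIN: 8  (via CEN)
DOK: 9  (via CEN)
JCT: 10  (via PIN)
HUB: 11  (via DOK)
ELM: 12  (via PIN)
Shortest route: LAR → CEN → PIN → ELM = 12 min.

12 min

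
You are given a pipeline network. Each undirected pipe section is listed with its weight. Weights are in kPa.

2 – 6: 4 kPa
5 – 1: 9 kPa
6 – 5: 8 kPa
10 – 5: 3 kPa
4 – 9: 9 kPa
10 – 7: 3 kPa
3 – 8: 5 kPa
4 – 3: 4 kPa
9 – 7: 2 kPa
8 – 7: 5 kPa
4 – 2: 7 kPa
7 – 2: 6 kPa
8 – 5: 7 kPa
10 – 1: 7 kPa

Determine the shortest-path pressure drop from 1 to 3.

Compare a few routes:
1 → 5 → 8 → 3: 9+7+5 = 21
1 → 10 → 7 → 8 → 3: 7+3+5+5 = 20
The minimum is 20 kPa via 1 → 10 → 7 → 8 → 3.

20 kPa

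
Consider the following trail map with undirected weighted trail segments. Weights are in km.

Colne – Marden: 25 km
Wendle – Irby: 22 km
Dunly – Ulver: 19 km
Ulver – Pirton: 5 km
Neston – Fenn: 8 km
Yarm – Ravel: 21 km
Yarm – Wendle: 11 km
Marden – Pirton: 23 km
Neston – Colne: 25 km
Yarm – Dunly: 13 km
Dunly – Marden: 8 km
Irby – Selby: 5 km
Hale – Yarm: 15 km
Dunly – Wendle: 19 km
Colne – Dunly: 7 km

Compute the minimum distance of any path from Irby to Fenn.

81 km

Enumerating some paths:
Irby–Wendle–Dunly–Colne–Neston–Fenn: 22+19+7+25+8 = 81
Irby–Wendle–Yarm–Dunly–Colne–Neston–Fenn: 22+11+13+7+25+8 = 86
Cheapest is Irby–Wendle–Dunly–Colne–Neston–Fenn at 81 km.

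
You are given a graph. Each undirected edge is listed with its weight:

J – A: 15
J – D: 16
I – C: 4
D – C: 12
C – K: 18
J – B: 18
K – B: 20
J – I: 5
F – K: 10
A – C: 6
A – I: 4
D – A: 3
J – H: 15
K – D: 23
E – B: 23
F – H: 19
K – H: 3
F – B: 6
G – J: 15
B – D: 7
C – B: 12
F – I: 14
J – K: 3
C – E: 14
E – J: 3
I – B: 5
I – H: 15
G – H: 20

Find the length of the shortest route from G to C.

24

Enumerating some paths:
G–J–I–C: 15+5+4 = 24
G–J–I–A–C: 15+5+4+6 = 30
Cheapest is G–J–I–C at 24.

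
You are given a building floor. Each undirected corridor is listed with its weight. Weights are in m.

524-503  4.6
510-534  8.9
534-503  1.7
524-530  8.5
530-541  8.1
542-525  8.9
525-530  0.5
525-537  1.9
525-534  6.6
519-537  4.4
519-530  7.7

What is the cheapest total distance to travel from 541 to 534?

Enumerating some paths:
541 → 530 → 525 → 534: 8.1+0.5+6.6 = 15.2
541 → 530 → 524 → 503 → 534: 8.1+8.5+4.6+1.7 = 22.9
541 → 530 → 519 → 537 → 525 → 534: 8.1+7.7+4.4+1.9+6.6 = 28.7
The minimum is 15.2 m via 541 → 530 → 525 → 534.

15.2 m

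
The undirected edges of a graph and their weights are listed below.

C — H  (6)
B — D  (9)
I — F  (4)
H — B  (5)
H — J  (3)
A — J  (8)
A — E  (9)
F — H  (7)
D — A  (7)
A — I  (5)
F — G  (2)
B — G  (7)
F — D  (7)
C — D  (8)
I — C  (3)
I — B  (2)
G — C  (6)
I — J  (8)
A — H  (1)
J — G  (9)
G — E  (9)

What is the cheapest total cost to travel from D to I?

11

Shortest distances from D:
D: 0
A: 7  (via D)
F: 7  (via D)
C: 8  (via D)
H: 8  (via A)
B: 9  (via D)
G: 9  (via F)
I: 11  (via F)
Shortest route: D → F → I = 11.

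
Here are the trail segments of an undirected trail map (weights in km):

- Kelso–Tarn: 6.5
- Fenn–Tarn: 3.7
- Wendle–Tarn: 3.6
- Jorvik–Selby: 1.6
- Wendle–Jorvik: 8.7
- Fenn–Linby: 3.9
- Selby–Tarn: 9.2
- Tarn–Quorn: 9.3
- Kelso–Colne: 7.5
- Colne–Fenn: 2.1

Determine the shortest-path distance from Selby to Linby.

Enumerating some paths:
Selby → Jorvik → Wendle → Tarn → Kelso → Colne → Fenn → Linby: 1.6+8.7+3.6+6.5+7.5+2.1+3.9 = 33.9
Selby → Tarn → Kelso → Colne → Fenn → Linby: 9.2+6.5+7.5+2.1+3.9 = 29.2
Selby → Jorvik → Wendle → Tarn → Fenn → Linby: 1.6+8.7+3.6+3.7+3.9 = 21.5
Selby → Tarn → Fenn → Linby: 9.2+3.7+3.9 = 16.8
Cheapest is Selby → Tarn → Fenn → Linby at 16.8 km.

16.8 km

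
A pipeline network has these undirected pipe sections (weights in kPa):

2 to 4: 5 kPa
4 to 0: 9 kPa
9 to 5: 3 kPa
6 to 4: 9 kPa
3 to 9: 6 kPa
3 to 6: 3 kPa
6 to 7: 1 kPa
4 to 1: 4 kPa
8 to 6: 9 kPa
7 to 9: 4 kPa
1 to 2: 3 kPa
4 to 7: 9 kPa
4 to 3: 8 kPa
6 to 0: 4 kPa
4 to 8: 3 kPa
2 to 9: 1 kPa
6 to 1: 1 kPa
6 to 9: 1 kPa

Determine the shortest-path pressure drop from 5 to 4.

9 kPa

Settle nodes by increasing distance from 5:
5: 0
9: 3  (via 5)
2: 4  (via 9)
6: 4  (via 9)
1: 5  (via 6)
7: 5  (via 6)
3: 7  (via 6)
0: 8  (via 6)
4: 9  (via 2)
Shortest route: 5–9–2–4 = 9 kPa.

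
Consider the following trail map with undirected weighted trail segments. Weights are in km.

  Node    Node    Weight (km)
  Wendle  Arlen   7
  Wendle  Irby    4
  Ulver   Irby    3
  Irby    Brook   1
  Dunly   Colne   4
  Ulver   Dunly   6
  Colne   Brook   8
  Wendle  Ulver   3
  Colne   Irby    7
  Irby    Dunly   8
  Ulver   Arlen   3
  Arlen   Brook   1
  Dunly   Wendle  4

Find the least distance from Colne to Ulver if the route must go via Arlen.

Shortest Colne→Arlen: Colne → Brook → Arlen = 9
Shortest Arlen→Ulver: Arlen → Ulver = 3
Total via Arlen: 9 + 3 = 12 km.

12 km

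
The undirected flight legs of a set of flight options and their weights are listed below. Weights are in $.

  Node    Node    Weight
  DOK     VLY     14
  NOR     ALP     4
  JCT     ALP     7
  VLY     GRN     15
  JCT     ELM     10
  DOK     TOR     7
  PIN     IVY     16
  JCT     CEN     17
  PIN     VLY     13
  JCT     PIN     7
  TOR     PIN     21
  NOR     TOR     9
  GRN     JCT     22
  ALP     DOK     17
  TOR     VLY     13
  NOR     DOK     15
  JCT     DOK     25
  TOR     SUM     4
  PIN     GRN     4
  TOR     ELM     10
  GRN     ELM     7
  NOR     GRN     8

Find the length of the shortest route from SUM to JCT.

Settle nodes by increasing distance from SUM:
SUM: 0
TOR: 4  (via SUM)
DOK: 11  (via TOR)
NOR: 13  (via TOR)
ELM: 14  (via TOR)
ALP: 17  (via NOR)
VLY: 17  (via TOR)
GRN: 21  (via NOR)
JCT: 24  (via ELM)
Shortest route: SUM–TOR–ELM–JCT = $24.

$24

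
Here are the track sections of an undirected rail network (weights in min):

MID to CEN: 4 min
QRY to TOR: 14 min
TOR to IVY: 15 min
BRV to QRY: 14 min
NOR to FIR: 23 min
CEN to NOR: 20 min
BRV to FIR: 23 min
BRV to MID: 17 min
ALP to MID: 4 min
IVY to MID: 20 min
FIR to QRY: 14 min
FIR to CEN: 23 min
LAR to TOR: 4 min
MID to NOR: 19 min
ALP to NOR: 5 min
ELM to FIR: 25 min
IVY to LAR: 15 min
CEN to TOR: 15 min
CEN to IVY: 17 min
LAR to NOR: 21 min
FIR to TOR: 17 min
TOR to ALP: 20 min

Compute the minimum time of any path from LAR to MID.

23 min

Enumerating some paths:
LAR–NOR–ALP–MID: 21+5+4 = 30
LAR–IVY–MID: 15+20 = 35
LAR–TOR–ALP–MID: 4+20+4 = 28
LAR–TOR–CEN–MID: 4+15+4 = 23
The minimum is 23 min via LAR–TOR–CEN–MID.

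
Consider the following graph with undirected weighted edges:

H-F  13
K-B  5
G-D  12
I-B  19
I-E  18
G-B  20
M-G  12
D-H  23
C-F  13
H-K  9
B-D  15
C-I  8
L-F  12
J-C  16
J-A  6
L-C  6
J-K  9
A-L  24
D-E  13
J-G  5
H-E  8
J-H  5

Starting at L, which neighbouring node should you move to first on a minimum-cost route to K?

C

Compare a few routes:
L–C–I–B–K: 6+8+19+5 = 38
L–F–H–K: 12+13+9 = 34
L–C–J–H–K: 6+16+5+9 = 36
L–C–J–K: 6+16+9 = 31
Cheapest is L–C–J–K at 31.
So from L the first move is to C.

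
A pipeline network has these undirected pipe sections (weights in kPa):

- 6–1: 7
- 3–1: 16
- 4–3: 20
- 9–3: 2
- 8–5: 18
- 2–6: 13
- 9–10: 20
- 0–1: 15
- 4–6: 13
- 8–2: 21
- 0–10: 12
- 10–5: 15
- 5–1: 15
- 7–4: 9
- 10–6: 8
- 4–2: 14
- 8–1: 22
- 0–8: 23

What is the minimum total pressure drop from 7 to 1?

29 kPa

Compare a few routes:
7–4–2–6–1: 9+14+13+7 = 43
7–4–6–1: 9+13+7 = 29
The minimum is 29 kPa via 7–4–6–1.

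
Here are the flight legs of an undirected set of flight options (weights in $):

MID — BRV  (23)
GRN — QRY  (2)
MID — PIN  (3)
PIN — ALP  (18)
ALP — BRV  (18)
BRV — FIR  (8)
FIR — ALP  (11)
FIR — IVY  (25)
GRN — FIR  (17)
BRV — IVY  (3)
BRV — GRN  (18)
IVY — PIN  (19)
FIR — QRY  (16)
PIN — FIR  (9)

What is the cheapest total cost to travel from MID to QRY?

$28

Enumerating some paths:
MID–PIN–FIR–QRY: 3+9+16 = 28
MID–PIN–FIR–BRV–GRN–QRY: 3+9+8+18+2 = 40
MID–PIN–FIR–GRN–QRY: 3+9+17+2 = 31
The minimum is $28 via MID–PIN–FIR–QRY.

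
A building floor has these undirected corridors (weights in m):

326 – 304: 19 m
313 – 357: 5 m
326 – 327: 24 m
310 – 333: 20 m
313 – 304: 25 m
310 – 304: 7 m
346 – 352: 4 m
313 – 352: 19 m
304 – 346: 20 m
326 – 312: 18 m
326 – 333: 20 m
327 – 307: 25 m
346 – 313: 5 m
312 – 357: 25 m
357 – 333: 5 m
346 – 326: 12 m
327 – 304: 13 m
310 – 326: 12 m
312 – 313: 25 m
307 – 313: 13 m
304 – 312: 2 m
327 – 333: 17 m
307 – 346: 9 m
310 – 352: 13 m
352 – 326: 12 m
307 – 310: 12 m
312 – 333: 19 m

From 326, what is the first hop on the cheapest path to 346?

346

Candidate routes:
326 - 346: 12 = 12
326 - 310 - 352 - 346: 12+13+4 = 29
326 - 352 - 346: 12+4 = 16
Cheapest is 326 - 346 at 12 m.
So from 326 the first move is to 346.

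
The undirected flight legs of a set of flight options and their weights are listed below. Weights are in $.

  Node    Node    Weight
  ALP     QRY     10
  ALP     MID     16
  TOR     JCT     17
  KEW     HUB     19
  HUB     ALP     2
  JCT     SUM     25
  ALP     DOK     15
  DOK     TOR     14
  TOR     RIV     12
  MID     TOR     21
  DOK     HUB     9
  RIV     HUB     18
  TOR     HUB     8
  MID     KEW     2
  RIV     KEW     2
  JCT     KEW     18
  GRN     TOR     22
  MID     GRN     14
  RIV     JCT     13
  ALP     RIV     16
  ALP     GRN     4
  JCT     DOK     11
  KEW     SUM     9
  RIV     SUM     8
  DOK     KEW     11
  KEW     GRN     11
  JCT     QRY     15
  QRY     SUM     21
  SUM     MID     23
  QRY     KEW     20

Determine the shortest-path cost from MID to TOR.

$16

Running Dijkstra from MID:
MID: 0
KEW: 2  (via MID)
RIV: 4  (via KEW)
SUM: 11  (via KEW)
DOK: 13  (via KEW)
GRN: 13  (via KEW)
ALP: 16  (via MID)
TOR: 16  (via RIV)
Shortest route: MID–KEW–RIV–TOR = $16.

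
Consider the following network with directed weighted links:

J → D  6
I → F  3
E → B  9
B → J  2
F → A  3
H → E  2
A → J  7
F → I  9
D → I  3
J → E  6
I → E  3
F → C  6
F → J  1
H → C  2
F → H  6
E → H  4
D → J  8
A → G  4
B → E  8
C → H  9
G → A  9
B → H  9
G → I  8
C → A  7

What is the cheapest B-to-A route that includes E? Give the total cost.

Shortest B→E: B–E = 8
Best E to A: E–H–C–A costing 13
Total via E: 8 + 13 = 21.

21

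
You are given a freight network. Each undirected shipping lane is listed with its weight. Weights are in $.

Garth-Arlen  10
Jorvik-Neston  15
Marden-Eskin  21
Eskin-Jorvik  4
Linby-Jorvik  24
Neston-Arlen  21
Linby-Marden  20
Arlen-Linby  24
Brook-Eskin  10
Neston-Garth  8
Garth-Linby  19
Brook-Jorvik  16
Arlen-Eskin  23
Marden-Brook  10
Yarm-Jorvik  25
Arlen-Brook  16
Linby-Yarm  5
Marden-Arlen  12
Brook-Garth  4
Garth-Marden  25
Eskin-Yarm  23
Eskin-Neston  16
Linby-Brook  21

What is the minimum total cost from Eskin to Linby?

$28

Enumerating some paths:
Eskin–Jorvik–Linby: 4+24 = 28
Eskin–Brook–Linby: 10+21 = 31
Eskin–Brook–Garth–Linby: 10+4+19 = 33
Cheapest is Eskin–Jorvik–Linby at $28.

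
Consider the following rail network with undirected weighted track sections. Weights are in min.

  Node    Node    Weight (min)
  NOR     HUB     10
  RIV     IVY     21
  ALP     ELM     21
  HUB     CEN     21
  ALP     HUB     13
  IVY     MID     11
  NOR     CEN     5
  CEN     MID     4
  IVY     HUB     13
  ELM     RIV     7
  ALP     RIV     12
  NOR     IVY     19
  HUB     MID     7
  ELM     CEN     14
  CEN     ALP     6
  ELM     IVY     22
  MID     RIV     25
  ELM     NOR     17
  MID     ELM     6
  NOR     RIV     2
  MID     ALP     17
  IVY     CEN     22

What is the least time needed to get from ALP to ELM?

16 min

Compare a few routes:
ALP → CEN → MID → ELM: 6+4+6 = 16
ALP → CEN → NOR → RIV → ELM: 6+5+2+7 = 20
ALP → RIV → ELM: 12+7 = 19
The minimum is 16 min via ALP → CEN → MID → ELM.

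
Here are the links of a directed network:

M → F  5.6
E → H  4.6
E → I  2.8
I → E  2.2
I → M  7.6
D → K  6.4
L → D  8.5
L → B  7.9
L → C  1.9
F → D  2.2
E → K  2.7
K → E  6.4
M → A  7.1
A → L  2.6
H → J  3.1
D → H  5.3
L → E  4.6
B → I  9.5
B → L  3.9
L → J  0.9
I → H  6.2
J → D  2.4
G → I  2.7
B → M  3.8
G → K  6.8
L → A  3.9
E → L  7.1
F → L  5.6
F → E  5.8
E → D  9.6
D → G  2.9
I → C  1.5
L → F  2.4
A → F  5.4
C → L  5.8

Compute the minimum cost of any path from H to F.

20.8

Running Dijkstra from H:
H: 0
J: 3.1  (via H)
D: 5.5  (via J)
G: 8.4  (via D)
I: 11.1  (via G)
K: 11.9  (via D)
C: 12.6  (via I)
E: 13.3  (via I)
L: 18.4  (via C)
M: 18.7  (via I)
F: 20.8  (via L)
Shortest route: H → J → D → G → I → C → L → F = 20.8.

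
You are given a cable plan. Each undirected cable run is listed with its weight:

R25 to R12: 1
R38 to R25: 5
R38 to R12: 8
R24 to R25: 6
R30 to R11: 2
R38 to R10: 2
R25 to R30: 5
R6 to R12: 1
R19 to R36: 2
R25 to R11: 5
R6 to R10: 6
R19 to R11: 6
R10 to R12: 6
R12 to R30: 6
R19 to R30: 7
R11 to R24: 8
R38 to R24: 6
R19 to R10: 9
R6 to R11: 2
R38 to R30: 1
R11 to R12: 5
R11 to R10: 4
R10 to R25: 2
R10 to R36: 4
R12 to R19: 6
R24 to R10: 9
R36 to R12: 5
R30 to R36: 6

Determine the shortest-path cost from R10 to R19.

Settle nodes by increasing distance from R10:
R10: 0
R25: 2  (via R10)
R38: 2  (via R10)
R12: 3  (via R25)
R30: 3  (via R38)
R6: 4  (via R12)
R36: 4  (via R10)
R11: 4  (via R10)
R19: 6  (via R36)
Shortest route: R10–R36–R19 = 6.

6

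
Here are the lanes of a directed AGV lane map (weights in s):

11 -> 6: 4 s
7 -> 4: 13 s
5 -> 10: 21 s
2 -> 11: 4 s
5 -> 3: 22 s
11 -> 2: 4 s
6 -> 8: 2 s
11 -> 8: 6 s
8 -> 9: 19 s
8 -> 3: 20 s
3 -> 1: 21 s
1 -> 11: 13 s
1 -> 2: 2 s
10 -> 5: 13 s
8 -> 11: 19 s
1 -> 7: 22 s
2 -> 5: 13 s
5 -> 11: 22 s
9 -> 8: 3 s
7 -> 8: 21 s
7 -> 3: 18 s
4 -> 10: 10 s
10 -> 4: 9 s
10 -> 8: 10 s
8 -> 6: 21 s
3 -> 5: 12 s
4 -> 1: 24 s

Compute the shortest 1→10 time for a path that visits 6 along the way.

65 s

Shortest 1→6: 1 → 2 → 11 → 6 = 10
Shortest 6→10: 6 → 8 → 3 → 5 → 10 = 55
Total via 6: 10 + 55 = 65 s.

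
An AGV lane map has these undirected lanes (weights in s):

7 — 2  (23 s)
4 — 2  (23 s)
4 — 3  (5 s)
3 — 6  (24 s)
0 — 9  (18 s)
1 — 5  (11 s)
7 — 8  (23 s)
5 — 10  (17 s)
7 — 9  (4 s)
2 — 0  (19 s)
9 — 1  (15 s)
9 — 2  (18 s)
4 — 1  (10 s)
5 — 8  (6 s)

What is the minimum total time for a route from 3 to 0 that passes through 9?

Best 3 to 9: 3–4–1–9 costing 30
Shortest 9→0: 9–0 = 18
Total via 9: 30 + 18 = 48 s.

48 s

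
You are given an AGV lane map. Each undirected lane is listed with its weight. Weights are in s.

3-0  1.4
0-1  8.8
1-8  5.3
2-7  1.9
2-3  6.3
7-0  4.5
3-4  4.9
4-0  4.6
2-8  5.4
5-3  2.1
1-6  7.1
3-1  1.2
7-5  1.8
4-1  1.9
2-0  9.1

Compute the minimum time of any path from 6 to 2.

Enumerating some paths:
6–1–3–2: 7.1+1.2+6.3 = 14.6
6–1–3–5–7–2: 7.1+1.2+2.1+1.8+1.9 = 14.1
The minimum is 14.1 s via 6–1–3–5–7–2.

14.1 s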